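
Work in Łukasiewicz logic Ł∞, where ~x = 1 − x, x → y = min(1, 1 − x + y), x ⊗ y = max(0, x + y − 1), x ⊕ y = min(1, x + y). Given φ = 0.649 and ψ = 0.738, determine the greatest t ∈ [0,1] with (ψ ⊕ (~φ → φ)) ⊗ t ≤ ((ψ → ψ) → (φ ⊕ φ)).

1.000

~φ = 1 − 0.649 = 0.351
~φ → φ = min(1, 1 − 0.351 + 0.649) = min(1, 1.298) = 1.000
ψ ⊕ (~φ → φ) = min(1, 0.738 + 1.000) = min(1, 1.738) = 1.000
So the left factor is ψ ⊕ (~φ → φ) = 1.000.
ψ → ψ = min(1, 1 − 0.738 + 0.738) = min(1, 1.000) = 1.000
φ ⊕ φ = min(1, 0.649 + 0.649) = min(1, 1.298) = 1.000
(ψ → ψ) → (φ ⊕ φ) = min(1, 1 − 1.000 + 1.000) = min(1, 1.000) = 1.000
So the right-hand bound is (ψ → ψ) → (φ ⊕ φ) = 1.000.
The residuum of the Łukasiewicz t-norm gives the supremum: min(1, 1 − 1.000 + 1.000).
1 − 1.000 + 1.000 = 1.000, so t = min(1, 1.000) = 1.000.
Check: 1.000 ⊗ 1.000 = max(0, 1.000) = 1.000 ≤ 1.000.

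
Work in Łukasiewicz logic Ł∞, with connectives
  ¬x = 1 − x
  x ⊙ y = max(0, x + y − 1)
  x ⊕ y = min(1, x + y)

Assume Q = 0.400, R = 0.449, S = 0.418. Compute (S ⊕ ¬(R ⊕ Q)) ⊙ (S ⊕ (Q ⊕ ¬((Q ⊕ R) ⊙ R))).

0.569

R ⊕ Q = min(1, 0.449 + 0.400) = min(1, 0.849) = 0.849
¬(R ⊕ Q) = 1 − 0.849 = 0.151
S ⊕ ¬(R ⊕ Q) = min(1, 0.418 + 0.151) = min(1, 0.569) = 0.569
Q ⊕ R = min(1, 0.400 + 0.449) = min(1, 0.849) = 0.849
(Q ⊕ R) ⊙ R = max(0, 0.849 + 0.449 − 1) = max(0, 0.298) = 0.298
¬((Q ⊕ R) ⊙ R) = 1 − 0.298 = 0.702
Q ⊕ ¬((Q ⊕ R) ⊙ R) = min(1, 0.400 + 0.702) = min(1, 1.102) = 1.000
S ⊕ (Q ⊕ ¬((Q ⊕ R) ⊙ R)) = min(1, 0.418 + 1.000) = min(1, 1.418) = 1.000
(S ⊕ ¬(R ⊕ Q)) ⊙ (S ⊕ (Q ⊕ ¬((Q ⊕ R) ⊙ R))) = max(0, 0.569 + 1.000 − 1) = max(0, 0.569) = 0.569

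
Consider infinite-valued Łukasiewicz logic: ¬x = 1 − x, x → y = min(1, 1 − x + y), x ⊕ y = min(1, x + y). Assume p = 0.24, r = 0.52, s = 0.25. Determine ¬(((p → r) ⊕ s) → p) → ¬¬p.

p → r = min(1, 1 − 0.24 + 0.52) = min(1, 1.28) = 1.00
(p → r) ⊕ s = min(1, 1.00 + 0.25) = min(1, 1.25) = 1.00
((p → r) ⊕ s) → p = min(1, 1 − 1.00 + 0.24) = min(1, 0.24) = 0.24
¬(((p → r) ⊕ s) → p) = 1 − 0.24 = 0.76
¬p = 1 − 0.24 = 0.76
¬¬p = 1 − 0.76 = 0.24
¬(((p → r) ⊕ s) → p) → ¬¬p = min(1, 1 − 0.76 + 0.24) = min(1, 0.48) = 0.48

0.48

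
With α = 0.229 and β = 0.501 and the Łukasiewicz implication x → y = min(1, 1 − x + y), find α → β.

α → β = min(1, 1 − 0.229 + 0.501) = min(1, 1.272) = 1.000
For comparison, the Gödel implication (1 if x ≤ y else y) would give 1.000.

1.000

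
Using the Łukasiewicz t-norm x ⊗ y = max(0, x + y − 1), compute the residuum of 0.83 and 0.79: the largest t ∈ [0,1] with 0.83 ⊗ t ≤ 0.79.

0.96

The residuum of the Łukasiewicz t-norm gives the supremum: min(1, 1 − 0.83 + 0.79).
1 − 0.83 + 0.79 = 0.96, so t = min(1, 0.96) = 0.96.
Check: 0.83 ⊗ 0.96 = max(0, 0.79) = 0.79 ≤ 0.79.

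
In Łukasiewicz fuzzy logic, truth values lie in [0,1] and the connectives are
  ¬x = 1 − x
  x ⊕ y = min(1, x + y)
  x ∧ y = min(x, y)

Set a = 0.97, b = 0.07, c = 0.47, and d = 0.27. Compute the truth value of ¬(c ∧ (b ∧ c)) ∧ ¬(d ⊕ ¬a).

0.70

b ∧ c = min(0.07, 0.47) = 0.07
c ∧ (b ∧ c) = min(0.47, 0.07) = 0.07
¬(c ∧ (b ∧ c)) = 1 − 0.07 = 0.93
¬a = 1 − 0.97 = 0.03
d ⊕ ¬a = min(1, 0.27 + 0.03) = min(1, 0.30) = 0.30
¬(d ⊕ ¬a) = 1 − 0.30 = 0.70
¬(c ∧ (b ∧ c)) ∧ ¬(d ⊕ ¬a) = min(0.93, 0.70) = 0.70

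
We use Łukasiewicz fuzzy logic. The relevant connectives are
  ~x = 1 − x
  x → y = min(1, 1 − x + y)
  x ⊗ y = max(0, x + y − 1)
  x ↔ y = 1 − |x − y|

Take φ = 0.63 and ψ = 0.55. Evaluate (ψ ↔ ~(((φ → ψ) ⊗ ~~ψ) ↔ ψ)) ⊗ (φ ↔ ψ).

φ → ψ = min(1, 1 − 0.63 + 0.55) = min(1, 0.92) = 0.92
~ψ = 1 − 0.55 = 0.45
~~ψ = 1 − 0.45 = 0.55
(φ → ψ) ⊗ ~~ψ = max(0, 0.92 + 0.55 − 1) = max(0, 0.47) = 0.47
((φ → ψ) ⊗ ~~ψ) ↔ ψ = 1 − |0.47 − 0.55| = 1 − 0.08 = 0.92
~(((φ → ψ) ⊗ ~~ψ) ↔ ψ) = 1 − 0.92 = 0.08
ψ ↔ ~(((φ → ψ) ⊗ ~~ψ) ↔ ψ) = 1 − |0.55 − 0.08| = 1 − 0.47 = 0.53
φ ↔ ψ = 1 − |0.63 − 0.55| = 1 − 0.08 = 0.92
(ψ ↔ ~(((φ → ψ) ⊗ ~~ψ) ↔ ψ)) ⊗ (φ ↔ ψ) = max(0, 0.53 + 0.92 − 1) = max(0, 0.45) = 0.45

0.45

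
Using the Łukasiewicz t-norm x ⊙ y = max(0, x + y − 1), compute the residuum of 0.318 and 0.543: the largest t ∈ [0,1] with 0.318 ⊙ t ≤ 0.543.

The residuum of the Łukasiewicz t-norm gives the supremum: min(1, 1 − 0.318 + 0.543).
1 − 0.318 + 0.543 = 1.225, so t = min(1, 1.225) = 1.000.
Check: 0.318 ⊙ 1.000 = max(0, 0.318) = 0.318 ≤ 0.543.

1.000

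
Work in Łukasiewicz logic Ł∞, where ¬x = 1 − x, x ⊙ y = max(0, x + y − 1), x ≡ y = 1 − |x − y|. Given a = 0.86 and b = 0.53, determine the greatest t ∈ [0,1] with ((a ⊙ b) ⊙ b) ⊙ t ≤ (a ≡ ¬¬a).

1.00

a ⊙ b = max(0, 0.86 + 0.53 − 1) = max(0, 0.39) = 0.39
(a ⊙ b) ⊙ b = max(0, 0.39 + 0.53 − 1) = max(0, -0.08) = 0.00
So the left factor is (a ⊙ b) ⊙ b = 0.00.
¬a = 1 − 0.86 = 0.14
¬¬a = 1 − 0.14 = 0.86
a ≡ ¬¬a = 1 − |0.86 − 0.86| = 1 − 0.00 = 1.00
So the right-hand bound is a ≡ ¬¬a = 1.00.
The residuum of the Łukasiewicz t-norm gives the supremum: min(1, 1 − 0.00 + 1.00).
1 − 0.00 + 1.00 = 2.00, so t = min(1, 2.00) = 1.00.
Check: 0.00 ⊙ 1.00 = max(0, 0.00) = 0.00 ≤ 1.00.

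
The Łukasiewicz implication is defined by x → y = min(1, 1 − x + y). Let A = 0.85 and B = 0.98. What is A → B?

1.00

A → B = min(1, 1 − 0.85 + 0.98) = min(1, 1.13) = 1.00
For comparison, the Gödel implication (1 if x ≤ y else y) would give 1.00.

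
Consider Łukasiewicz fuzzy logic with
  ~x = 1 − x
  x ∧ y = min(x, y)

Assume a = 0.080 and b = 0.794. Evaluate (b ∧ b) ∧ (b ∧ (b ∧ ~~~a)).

b ∧ b = min(0.794, 0.794) = 0.794
~a = 1 − 0.080 = 0.920
~~a = 1 − 0.920 = 0.080
~~~a = 1 − 0.080 = 0.920
b ∧ ~~~a = min(0.794, 0.920) = 0.794
b ∧ (b ∧ ~~~a) = min(0.794, 0.794) = 0.794
(b ∧ b) ∧ (b ∧ (b ∧ ~~~a)) = min(0.794, 0.794) = 0.794

0.794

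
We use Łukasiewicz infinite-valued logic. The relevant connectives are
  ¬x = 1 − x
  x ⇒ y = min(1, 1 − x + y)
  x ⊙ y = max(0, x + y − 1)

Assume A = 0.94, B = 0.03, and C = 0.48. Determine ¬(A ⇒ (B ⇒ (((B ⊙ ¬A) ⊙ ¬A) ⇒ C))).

0.00

¬A = 1 − 0.94 = 0.06
B ⊙ ¬A = max(0, 0.03 + 0.06 − 1) = max(0, -0.91) = 0.00
(B ⊙ ¬A) ⊙ ¬A = max(0, 0.00 + 0.06 − 1) = max(0, -0.94) = 0.00
((B ⊙ ¬A) ⊙ ¬A) ⇒ C = min(1, 1 − 0.00 + 0.48) = min(1, 1.48) = 1.00
B ⇒ (((B ⊙ ¬A) ⊙ ¬A) ⇒ C) = min(1, 1 − 0.03 + 1.00) = min(1, 1.97) = 1.00
A ⇒ (B ⇒ (((B ⊙ ¬A) ⊙ ¬A) ⇒ C)) = min(1, 1 − 0.94 + 1.00) = min(1, 1.06) = 1.00
¬(A ⇒ (B ⇒ (((B ⊙ ¬A) ⊙ ¬A) ⇒ C))) = 1 − 1.00 = 0.00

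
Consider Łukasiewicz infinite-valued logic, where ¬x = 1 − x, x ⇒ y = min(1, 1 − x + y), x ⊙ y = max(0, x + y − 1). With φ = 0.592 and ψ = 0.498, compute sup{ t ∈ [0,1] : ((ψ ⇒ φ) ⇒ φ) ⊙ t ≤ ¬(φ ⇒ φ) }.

ψ ⇒ φ = min(1, 1 − 0.498 + 0.592) = min(1, 1.094) = 1.000
(ψ ⇒ φ) ⇒ φ = min(1, 1 − 1.000 + 0.592) = min(1, 0.592) = 0.592
So the left factor is (ψ ⇒ φ) ⇒ φ = 0.592.
φ ⇒ φ = min(1, 1 − 0.592 + 0.592) = min(1, 1.000) = 1.000
¬(φ ⇒ φ) = 1 − 1.000 = 0.000
So the right-hand bound is ¬(φ ⇒ φ) = 0.000.
The residuum of the Łukasiewicz t-norm gives the supremum: min(1, 1 − 0.592 + 0.000).
1 − 0.592 + 0.000 = 0.408, so t = min(1, 0.408) = 0.408.
Check: 0.592 ⊙ 0.408 = max(0, 0.000) = 0.000 ≤ 0.000.

0.408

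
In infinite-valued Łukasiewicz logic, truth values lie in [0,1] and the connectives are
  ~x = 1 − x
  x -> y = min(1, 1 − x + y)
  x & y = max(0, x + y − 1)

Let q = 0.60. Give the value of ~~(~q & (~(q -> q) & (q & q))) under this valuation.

~q = 1 − 0.60 = 0.40
q -> q = min(1, 1 − 0.60 + 0.60) = min(1, 1.00) = 1.00
~(q -> q) = 1 − 1.00 = 0.00
q & q = max(0, 0.60 + 0.60 − 1) = max(0, 0.20) = 0.20
~(q -> q) & (q & q) = max(0, 0.00 + 0.20 − 1) = max(0, -0.80) = 0.00
~q & (~(q -> q) & (q & q)) = max(0, 0.40 + 0.00 − 1) = max(0, -0.60) = 0.00
~(~q & (~(q -> q) & (q & q))) = 1 − 0.00 = 1.00
~~(~q & (~(q -> q) & (q & q))) = 1 − 1.00 = 0.00

0.00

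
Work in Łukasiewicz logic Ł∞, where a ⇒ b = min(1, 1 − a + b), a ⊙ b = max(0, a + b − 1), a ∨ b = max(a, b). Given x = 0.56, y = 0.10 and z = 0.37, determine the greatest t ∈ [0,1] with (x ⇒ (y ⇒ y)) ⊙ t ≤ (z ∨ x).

0.56

y ⇒ y = min(1, 1 − 0.10 + 0.10) = min(1, 1.00) = 1.00
x ⇒ (y ⇒ y) = min(1, 1 − 0.56 + 1.00) = min(1, 1.44) = 1.00
So the left factor is x ⇒ (y ⇒ y) = 1.00.
z ∨ x = max(0.37, 0.56) = 0.56
So the right-hand bound is z ∨ x = 0.56.
The residuum of the Łukasiewicz t-norm gives the supremum: min(1, 1 − 1.00 + 0.56).
1 − 1.00 + 0.56 = 0.56, so t = min(1, 0.56) = 0.56.
Check: 1.00 ⊙ 0.56 = max(0, 0.56) = 0.56 ≤ 0.56.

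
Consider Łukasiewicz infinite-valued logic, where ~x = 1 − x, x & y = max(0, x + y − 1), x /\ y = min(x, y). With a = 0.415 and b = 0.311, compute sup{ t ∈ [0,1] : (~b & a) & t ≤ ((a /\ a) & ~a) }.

~b = 1 − 0.311 = 0.689
~b & a = max(0, 0.689 + 0.415 − 1) = max(0, 0.104) = 0.104
So the left factor is ~b & a = 0.104.
a /\ a = min(0.415, 0.415) = 0.415
~a = 1 − 0.415 = 0.585
(a /\ a) & ~a = max(0, 0.415 + 0.585 − 1) = max(0, 0.000) = 0.000
So the right-hand bound is (a /\ a) & ~a = 0.000.
The residuum of the Łukasiewicz t-norm gives the supremum: min(1, 1 − 0.104 + 0.000).
1 − 0.104 + 0.000 = 0.896, so t = min(1, 0.896) = 0.896.
Check: 0.104 & 0.896 = max(0, 0.000) = 0.000 ≤ 0.000.

0.896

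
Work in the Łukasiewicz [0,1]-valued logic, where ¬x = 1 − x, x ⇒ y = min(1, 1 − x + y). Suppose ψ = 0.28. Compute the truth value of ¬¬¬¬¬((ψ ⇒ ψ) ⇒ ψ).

ψ ⇒ ψ = min(1, 1 − 0.28 + 0.28) = min(1, 1.00) = 1.00
(ψ ⇒ ψ) ⇒ ψ = min(1, 1 − 1.00 + 0.28) = min(1, 0.28) = 0.28
¬((ψ ⇒ ψ) ⇒ ψ) = 1 − 0.28 = 0.72
¬¬((ψ ⇒ ψ) ⇒ ψ) = 1 − 0.72 = 0.28
¬¬¬((ψ ⇒ ψ) ⇒ ψ) = 1 − 0.28 = 0.72
¬¬¬¬((ψ ⇒ ψ) ⇒ ψ) = 1 − 0.72 = 0.28
¬¬¬¬¬((ψ ⇒ ψ) ⇒ ψ) = 1 − 0.28 = 0.72

0.72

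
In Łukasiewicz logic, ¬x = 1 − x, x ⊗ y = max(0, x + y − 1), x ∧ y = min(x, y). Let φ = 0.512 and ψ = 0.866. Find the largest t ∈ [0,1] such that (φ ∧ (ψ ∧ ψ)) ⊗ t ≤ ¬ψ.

ψ ∧ ψ = min(0.866, 0.866) = 0.866
φ ∧ (ψ ∧ ψ) = min(0.512, 0.866) = 0.512
So the left factor is φ ∧ (ψ ∧ ψ) = 0.512.
¬ψ = 1 − 0.866 = 0.134
So the right-hand bound is ¬ψ = 0.134.
The residuum of the Łukasiewicz t-norm gives the supremum: min(1, 1 − 0.512 + 0.134).
1 − 0.512 + 0.134 = 0.622, so t = min(1, 0.622) = 0.622.
Check: 0.512 ⊗ 0.622 = max(0, 0.134) = 0.134 ≤ 0.134.

0.622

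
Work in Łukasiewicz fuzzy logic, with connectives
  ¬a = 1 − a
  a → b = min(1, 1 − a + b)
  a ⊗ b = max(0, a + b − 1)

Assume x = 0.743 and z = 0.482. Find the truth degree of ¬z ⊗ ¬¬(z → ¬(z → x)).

¬z = 1 − 0.482 = 0.518
z → x = min(1, 1 − 0.482 + 0.743) = min(1, 1.261) = 1.000
¬(z → x) = 1 − 1.000 = 0.000
z → ¬(z → x) = min(1, 1 − 0.482 + 0.000) = min(1, 0.518) = 0.518
¬(z → ¬(z → x)) = 1 − 0.518 = 0.482
¬¬(z → ¬(z → x)) = 1 − 0.482 = 0.518
¬z ⊗ ¬¬(z → ¬(z → x)) = max(0, 0.518 + 0.518 − 1) = max(0, 0.036) = 0.036

0.036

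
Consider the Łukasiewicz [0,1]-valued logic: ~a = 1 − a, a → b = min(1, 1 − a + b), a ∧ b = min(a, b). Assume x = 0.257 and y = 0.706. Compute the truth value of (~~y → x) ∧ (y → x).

~y = 1 − 0.706 = 0.294
~~y = 1 − 0.294 = 0.706
~~y → x = min(1, 1 − 0.706 + 0.257) = min(1, 0.551) = 0.551
y → x = min(1, 1 − 0.706 + 0.257) = min(1, 0.551) = 0.551
(~~y → x) ∧ (y → x) = min(0.551, 0.551) = 0.551

0.551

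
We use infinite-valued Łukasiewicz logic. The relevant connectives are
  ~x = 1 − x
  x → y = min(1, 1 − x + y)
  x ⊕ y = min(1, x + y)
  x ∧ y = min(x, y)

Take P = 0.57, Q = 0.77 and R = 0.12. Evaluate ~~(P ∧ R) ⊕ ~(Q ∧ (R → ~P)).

0.35

P ∧ R = min(0.57, 0.12) = 0.12
~(P ∧ R) = 1 − 0.12 = 0.88
~~(P ∧ R) = 1 − 0.88 = 0.12
~P = 1 − 0.57 = 0.43
R → ~P = min(1, 1 − 0.12 + 0.43) = min(1, 1.31) = 1.00
Q ∧ (R → ~P) = min(0.77, 1.00) = 0.77
~(Q ∧ (R → ~P)) = 1 − 0.77 = 0.23
~~(P ∧ R) ⊕ ~(Q ∧ (R → ~P)) = min(1, 0.12 + 0.23) = min(1, 0.35) = 0.35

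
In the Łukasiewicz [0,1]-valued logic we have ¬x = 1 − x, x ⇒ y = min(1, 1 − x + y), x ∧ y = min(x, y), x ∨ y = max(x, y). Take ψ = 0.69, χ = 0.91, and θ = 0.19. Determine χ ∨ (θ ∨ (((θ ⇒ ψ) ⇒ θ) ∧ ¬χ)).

0.91

θ ⇒ ψ = min(1, 1 − 0.19 + 0.69) = min(1, 1.50) = 1.00
(θ ⇒ ψ) ⇒ θ = min(1, 1 − 1.00 + 0.19) = min(1, 0.19) = 0.19
¬χ = 1 − 0.91 = 0.09
((θ ⇒ ψ) ⇒ θ) ∧ ¬χ = min(0.19, 0.09) = 0.09
θ ∨ (((θ ⇒ ψ) ⇒ θ) ∧ ¬χ) = max(0.19, 0.09) = 0.19
χ ∨ (θ ∨ (((θ ⇒ ψ) ⇒ θ) ∧ ¬χ)) = max(0.91, 0.19) = 0.91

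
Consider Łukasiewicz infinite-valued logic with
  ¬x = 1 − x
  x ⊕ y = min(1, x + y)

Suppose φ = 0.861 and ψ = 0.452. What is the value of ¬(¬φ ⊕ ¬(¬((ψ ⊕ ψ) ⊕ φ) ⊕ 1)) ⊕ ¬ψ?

1.000

¬φ = 1 − 0.861 = 0.139
ψ ⊕ ψ = min(1, 0.452 + 0.452) = min(1, 0.904) = 0.904
(ψ ⊕ ψ) ⊕ φ = min(1, 0.904 + 0.861) = min(1, 1.765) = 1.000
¬((ψ ⊕ ψ) ⊕ φ) = 1 − 1.000 = 0.000
¬((ψ ⊕ ψ) ⊕ φ) ⊕ 1 = min(1, 0.000 + 1.000) = min(1, 1.000) = 1.000
¬(¬((ψ ⊕ ψ) ⊕ φ) ⊕ 1) = 1 − 1.000 = 0.000
¬φ ⊕ ¬(¬((ψ ⊕ ψ) ⊕ φ) ⊕ 1) = min(1, 0.139 + 0.000) = min(1, 0.139) = 0.139
¬(¬φ ⊕ ¬(¬((ψ ⊕ ψ) ⊕ φ) ⊕ 1)) = 1 − 0.139 = 0.861
¬ψ = 1 − 0.452 = 0.548
¬(¬φ ⊕ ¬(¬((ψ ⊕ ψ) ⊕ φ) ⊕ 1)) ⊕ ¬ψ = min(1, 0.861 + 0.548) = min(1, 1.409) = 1.000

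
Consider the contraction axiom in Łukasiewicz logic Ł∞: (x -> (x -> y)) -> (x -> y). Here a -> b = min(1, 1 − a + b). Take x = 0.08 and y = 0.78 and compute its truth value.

x -> y = min(1, 1 − 0.08 + 0.78) = min(1, 1.70) = 1.00
x -> (x -> y) = min(1, 1 − 0.08 + 1.00) = min(1, 1.92) = 1.00
(x -> (x -> y)) -> (x -> y) = min(1, 1 − 1.00 + 1.00) = min(1, 1.00) = 1.00

1.00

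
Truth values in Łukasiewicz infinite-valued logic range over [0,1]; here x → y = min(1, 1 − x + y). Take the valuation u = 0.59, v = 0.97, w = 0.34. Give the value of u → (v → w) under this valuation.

0.78

v → w = min(1, 1 − 0.97 + 0.34) = min(1, 0.37) = 0.37
u → (v → w) = min(1, 1 − 0.59 + 0.37) = min(1, 0.78) = 0.78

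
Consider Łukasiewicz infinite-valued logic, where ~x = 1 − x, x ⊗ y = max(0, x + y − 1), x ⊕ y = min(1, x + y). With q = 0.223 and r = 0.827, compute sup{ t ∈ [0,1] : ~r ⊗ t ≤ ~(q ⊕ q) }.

~r = 1 − 0.827 = 0.173
So the left factor is ~r = 0.173.
q ⊕ q = min(1, 0.223 + 0.223) = min(1, 0.446) = 0.446
~(q ⊕ q) = 1 − 0.446 = 0.554
So the right-hand bound is ~(q ⊕ q) = 0.554.
The residuum of the Łukasiewicz t-norm gives the supremum: min(1, 1 − 0.173 + 0.554).
1 − 0.173 + 0.554 = 1.381, so t = min(1, 1.381) = 1.000.
Check: 0.173 ⊗ 1.000 = max(0, 0.173) = 0.173 ≤ 0.554.

1.000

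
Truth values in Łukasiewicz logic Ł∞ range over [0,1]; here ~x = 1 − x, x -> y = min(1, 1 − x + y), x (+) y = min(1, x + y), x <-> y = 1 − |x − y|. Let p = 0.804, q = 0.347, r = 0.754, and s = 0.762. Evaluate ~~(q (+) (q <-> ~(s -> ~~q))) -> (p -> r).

0.950

~q = 1 − 0.347 = 0.653
~~q = 1 − 0.653 = 0.347
s -> ~~q = min(1, 1 − 0.762 + 0.347) = min(1, 0.585) = 0.585
~(s -> ~~q) = 1 − 0.585 = 0.415
q <-> ~(s -> ~~q) = 1 − |0.347 − 0.415| = 1 − 0.068 = 0.932
q (+) (q <-> ~(s -> ~~q)) = min(1, 0.347 + 0.932) = min(1, 1.279) = 1.000
~(q (+) (q <-> ~(s -> ~~q))) = 1 − 1.000 = 0.000
~~(q (+) (q <-> ~(s -> ~~q))) = 1 − 0.000 = 1.000
p -> r = min(1, 1 − 0.804 + 0.754) = min(1, 0.950) = 0.950
~~(q (+) (q <-> ~(s -> ~~q))) -> (p -> r) = min(1, 1 − 1.000 + 0.950) = min(1, 0.950) = 0.950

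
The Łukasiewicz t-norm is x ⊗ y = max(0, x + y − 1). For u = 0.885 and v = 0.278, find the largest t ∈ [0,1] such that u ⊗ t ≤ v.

The residuum of the Łukasiewicz t-norm gives the supremum: min(1, 1 − 0.885 + 0.278).
1 − 0.885 + 0.278 = 0.393, so t = min(1, 0.393) = 0.393.
Check: 0.885 ⊗ 0.393 = max(0, 0.278) = 0.278 ≤ 0.278.

0.393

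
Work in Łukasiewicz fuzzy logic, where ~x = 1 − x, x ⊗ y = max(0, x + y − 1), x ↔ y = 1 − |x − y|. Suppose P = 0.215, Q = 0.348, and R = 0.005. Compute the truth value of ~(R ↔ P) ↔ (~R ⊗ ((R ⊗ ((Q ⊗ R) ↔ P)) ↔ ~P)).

R ↔ P = 1 − |0.005 − 0.215| = 1 − 0.210 = 0.790
~(R ↔ P) = 1 − 0.790 = 0.210
~R = 1 − 0.005 = 0.995
Q ⊗ R = max(0, 0.348 + 0.005 − 1) = max(0, -0.647) = 0.000
(Q ⊗ R) ↔ P = 1 − |0.000 − 0.215| = 1 − 0.215 = 0.785
R ⊗ ((Q ⊗ R) ↔ P) = max(0, 0.005 + 0.785 − 1) = max(0, -0.210) = 0.000
~P = 1 − 0.215 = 0.785
(R ⊗ ((Q ⊗ R) ↔ P)) ↔ ~P = 1 − |0.000 − 0.785| = 1 − 0.785 = 0.215
~R ⊗ ((R ⊗ ((Q ⊗ R) ↔ P)) ↔ ~P) = max(0, 0.995 + 0.215 − 1) = max(0, 0.210) = 0.210
~(R ↔ P) ↔ (~R ⊗ ((R ⊗ ((Q ⊗ R) ↔ P)) ↔ ~P)) = 1 − |0.210 − 0.210| = 1 − 0.000 = 1.000

1.000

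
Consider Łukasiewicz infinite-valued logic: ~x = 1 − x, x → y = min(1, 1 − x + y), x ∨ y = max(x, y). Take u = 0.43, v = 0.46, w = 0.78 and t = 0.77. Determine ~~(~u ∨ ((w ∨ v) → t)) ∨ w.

~u = 1 − 0.43 = 0.57
w ∨ v = max(0.78, 0.46) = 0.78
(w ∨ v) → t = min(1, 1 − 0.78 + 0.77) = min(1, 0.99) = 0.99
~u ∨ ((w ∨ v) → t) = max(0.57, 0.99) = 0.99
~(~u ∨ ((w ∨ v) → t)) = 1 − 0.99 = 0.01
~~(~u ∨ ((w ∨ v) → t)) = 1 − 0.01 = 0.99
~~(~u ∨ ((w ∨ v) → t)) ∨ w = max(0.99, 0.78) = 0.99

0.99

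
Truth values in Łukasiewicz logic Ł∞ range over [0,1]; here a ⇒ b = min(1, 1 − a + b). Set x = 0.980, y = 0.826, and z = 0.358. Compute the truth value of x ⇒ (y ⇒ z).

y ⇒ z = min(1, 1 − 0.826 + 0.358) = min(1, 0.532) = 0.532
x ⇒ (y ⇒ z) = min(1, 1 − 0.980 + 0.532) = min(1, 0.552) = 0.552

0.552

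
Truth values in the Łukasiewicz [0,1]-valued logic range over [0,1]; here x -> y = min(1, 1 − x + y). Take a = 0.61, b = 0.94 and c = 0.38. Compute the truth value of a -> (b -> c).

b -> c = min(1, 1 − 0.94 + 0.38) = min(1, 0.44) = 0.44
a -> (b -> c) = min(1, 1 − 0.61 + 0.44) = min(1, 0.83) = 0.83

0.83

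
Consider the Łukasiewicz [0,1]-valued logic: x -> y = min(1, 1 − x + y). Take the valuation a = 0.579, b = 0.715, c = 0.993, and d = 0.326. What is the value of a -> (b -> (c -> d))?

1.000

c -> d = min(1, 1 − 0.993 + 0.326) = min(1, 0.333) = 0.333
b -> (c -> d) = min(1, 1 − 0.715 + 0.333) = min(1, 0.618) = 0.618
a -> (b -> (c -> d)) = min(1, 1 − 0.579 + 0.618) = min(1, 1.039) = 1.000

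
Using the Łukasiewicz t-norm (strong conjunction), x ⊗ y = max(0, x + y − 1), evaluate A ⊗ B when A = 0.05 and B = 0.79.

A ⊗ B = max(0, 0.05 + 0.79 − 1) = max(0, -0.16) = 0.00
For comparison, the Gödel (minimum) t-norm min(x, y) would give 0.05.

0.00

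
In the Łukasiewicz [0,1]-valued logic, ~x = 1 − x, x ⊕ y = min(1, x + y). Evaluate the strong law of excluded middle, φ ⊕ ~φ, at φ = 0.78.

~φ = 1 − 0.78 = 0.22
φ ⊕ ~φ = min(1, 0.78 + 0.22) = min(1, 1.00) = 1.00
(As expected: always 1 in Ł∞ since a ⊕ (1−a) = 1.)

1.00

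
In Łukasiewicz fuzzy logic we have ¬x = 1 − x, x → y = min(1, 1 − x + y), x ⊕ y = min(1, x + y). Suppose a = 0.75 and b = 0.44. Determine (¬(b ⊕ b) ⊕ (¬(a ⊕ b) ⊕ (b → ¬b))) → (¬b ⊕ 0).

0.56

b ⊕ b = min(1, 0.44 + 0.44) = min(1, 0.88) = 0.88
¬(b ⊕ b) = 1 − 0.88 = 0.12
a ⊕ b = min(1, 0.75 + 0.44) = min(1, 1.19) = 1.00
¬(a ⊕ b) = 1 − 1.00 = 0.00
¬b = 1 − 0.44 = 0.56
b → ¬b = min(1, 1 − 0.44 + 0.56) = min(1, 1.12) = 1.00
¬(a ⊕ b) ⊕ (b → ¬b) = min(1, 0.00 + 1.00) = min(1, 1.00) = 1.00
¬(b ⊕ b) ⊕ (¬(a ⊕ b) ⊕ (b → ¬b)) = min(1, 0.12 + 1.00) = min(1, 1.12) = 1.00
¬b ⊕ 0 = min(1, 0.56 + 0.00) = min(1, 0.56) = 0.56
(¬(b ⊕ b) ⊕ (¬(a ⊕ b) ⊕ (b → ¬b))) → (¬b ⊕ 0) = min(1, 1 − 1.00 + 0.56) = min(1, 0.56) = 0.56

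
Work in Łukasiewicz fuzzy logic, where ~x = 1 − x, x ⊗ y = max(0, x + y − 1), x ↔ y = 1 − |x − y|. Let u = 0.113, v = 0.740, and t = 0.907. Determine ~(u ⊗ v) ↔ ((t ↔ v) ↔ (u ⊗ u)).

u ⊗ v = max(0, 0.113 + 0.740 − 1) = max(0, -0.147) = 0.000
~(u ⊗ v) = 1 − 0.000 = 1.000
t ↔ v = 1 − |0.907 − 0.740| = 1 − 0.167 = 0.833
u ⊗ u = max(0, 0.113 + 0.113 − 1) = max(0, -0.774) = 0.000
(t ↔ v) ↔ (u ⊗ u) = 1 − |0.833 − 0.000| = 1 − 0.833 = 0.167
~(u ⊗ v) ↔ ((t ↔ v) ↔ (u ⊗ u)) = 1 − |1.000 − 0.167| = 1 − 0.833 = 0.167

0.167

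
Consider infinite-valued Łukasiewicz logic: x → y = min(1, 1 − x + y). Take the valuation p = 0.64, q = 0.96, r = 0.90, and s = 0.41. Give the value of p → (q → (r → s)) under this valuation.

r → s = min(1, 1 − 0.90 + 0.41) = min(1, 0.51) = 0.51
q → (r → s) = min(1, 1 − 0.96 + 0.51) = min(1, 0.55) = 0.55
p → (q → (r → s)) = min(1, 1 − 0.64 + 0.55) = min(1, 0.91) = 0.91

0.91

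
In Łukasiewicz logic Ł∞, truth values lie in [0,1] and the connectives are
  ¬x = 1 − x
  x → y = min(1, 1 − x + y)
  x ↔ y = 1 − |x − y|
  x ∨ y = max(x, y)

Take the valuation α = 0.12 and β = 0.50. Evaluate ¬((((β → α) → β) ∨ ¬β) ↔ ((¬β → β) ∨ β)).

β → α = min(1, 1 − 0.50 + 0.12) = min(1, 0.62) = 0.62
(β → α) → β = min(1, 1 − 0.62 + 0.50) = min(1, 0.88) = 0.88
¬β = 1 − 0.50 = 0.50
((β → α) → β) ∨ ¬β = max(0.88, 0.50) = 0.88
¬β → β = min(1, 1 − 0.50 + 0.50) = min(1, 1.00) = 1.00
(¬β → β) ∨ β = max(1.00, 0.50) = 1.00
(((β → α) → β) ∨ ¬β) ↔ ((¬β → β) ∨ β) = 1 − |0.88 − 1.00| = 1 − 0.12 = 0.88
¬((((β → α) → β) ∨ ¬β) ↔ ((¬β → β) ∨ β)) = 1 − 0.88 = 0.12

0.12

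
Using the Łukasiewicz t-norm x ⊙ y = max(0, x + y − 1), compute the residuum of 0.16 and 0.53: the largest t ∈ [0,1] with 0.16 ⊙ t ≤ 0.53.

1.00

The residuum of the Łukasiewicz t-norm gives the supremum: min(1, 1 − 0.16 + 0.53).
1 − 0.16 + 0.53 = 1.37, so t = min(1, 1.37) = 1.00.
Check: 0.16 ⊙ 1.00 = max(0, 0.16) = 0.16 ≤ 0.53.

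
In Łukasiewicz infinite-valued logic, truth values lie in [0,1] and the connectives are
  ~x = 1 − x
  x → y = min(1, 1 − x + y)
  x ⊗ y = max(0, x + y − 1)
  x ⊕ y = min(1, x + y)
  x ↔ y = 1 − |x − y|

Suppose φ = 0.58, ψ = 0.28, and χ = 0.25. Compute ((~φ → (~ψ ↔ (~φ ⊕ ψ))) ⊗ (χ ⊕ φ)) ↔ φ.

~φ = 1 − 0.58 = 0.42
~ψ = 1 − 0.28 = 0.72
~φ ⊕ ψ = min(1, 0.42 + 0.28) = min(1, 0.70) = 0.70
~ψ ↔ (~φ ⊕ ψ) = 1 − |0.72 − 0.70| = 1 − 0.02 = 0.98
~φ → (~ψ ↔ (~φ ⊕ ψ)) = min(1, 1 − 0.42 + 0.98) = min(1, 1.56) = 1.00
χ ⊕ φ = min(1, 0.25 + 0.58) = min(1, 0.83) = 0.83
(~φ → (~ψ ↔ (~φ ⊕ ψ))) ⊗ (χ ⊕ φ) = max(0, 1.00 + 0.83 − 1) = max(0, 0.83) = 0.83
((~φ → (~ψ ↔ (~φ ⊕ ψ))) ⊗ (χ ⊕ φ)) ↔ φ = 1 − |0.83 − 0.58| = 1 − 0.25 = 0.75

0.75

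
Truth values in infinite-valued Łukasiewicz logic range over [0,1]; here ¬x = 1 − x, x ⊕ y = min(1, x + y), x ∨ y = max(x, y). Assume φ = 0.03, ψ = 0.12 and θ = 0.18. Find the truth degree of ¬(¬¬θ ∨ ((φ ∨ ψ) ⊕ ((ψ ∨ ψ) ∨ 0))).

¬θ = 1 − 0.18 = 0.82
¬¬θ = 1 − 0.82 = 0.18
φ ∨ ψ = max(0.03, 0.12) = 0.12
ψ ∨ ψ = max(0.12, 0.12) = 0.12
(ψ ∨ ψ) ∨ 0 = max(0.12, 0.00) = 0.12
(φ ∨ ψ) ⊕ ((ψ ∨ ψ) ∨ 0) = min(1, 0.12 + 0.12) = min(1, 0.24) = 0.24
¬¬θ ∨ ((φ ∨ ψ) ⊕ ((ψ ∨ ψ) ∨ 0)) = max(0.18, 0.24) = 0.24
¬(¬¬θ ∨ ((φ ∨ ψ) ⊕ ((ψ ∨ ψ) ∨ 0))) = 1 − 0.24 = 0.76

0.76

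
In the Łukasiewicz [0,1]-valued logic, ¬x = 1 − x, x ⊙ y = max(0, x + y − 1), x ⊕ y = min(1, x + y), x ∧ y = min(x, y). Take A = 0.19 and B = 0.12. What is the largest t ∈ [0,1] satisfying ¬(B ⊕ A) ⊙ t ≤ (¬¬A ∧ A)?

B ⊕ A = min(1, 0.12 + 0.19) = min(1, 0.31) = 0.31
¬(B ⊕ A) = 1 − 0.31 = 0.69
So the left factor is ¬(B ⊕ A) = 0.69.
¬A = 1 − 0.19 = 0.81
¬¬A = 1 − 0.81 = 0.19
¬¬A ∧ A = min(0.19, 0.19) = 0.19
So the right-hand bound is ¬¬A ∧ A = 0.19.
The residuum of the Łukasiewicz t-norm gives the supremum: min(1, 1 − 0.69 + 0.19).
1 − 0.69 + 0.19 = 0.50, so t = min(1, 0.50) = 0.50.
Check: 0.69 ⊙ 0.50 = max(0, 0.19) = 0.19 ≤ 0.19.

0.50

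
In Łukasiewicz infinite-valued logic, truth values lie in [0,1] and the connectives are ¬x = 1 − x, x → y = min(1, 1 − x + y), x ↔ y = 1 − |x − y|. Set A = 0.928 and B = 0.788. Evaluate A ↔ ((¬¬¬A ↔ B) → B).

0.928

¬A = 1 − 0.928 = 0.072
¬¬A = 1 − 0.072 = 0.928
¬¬¬A = 1 − 0.928 = 0.072
¬¬¬A ↔ B = 1 − |0.072 − 0.788| = 1 − 0.716 = 0.284
(¬¬¬A ↔ B) → B = min(1, 1 − 0.284 + 0.788) = min(1, 1.504) = 1.000
A ↔ ((¬¬¬A ↔ B) → B) = 1 − |0.928 − 1.000| = 1 − 0.072 = 0.928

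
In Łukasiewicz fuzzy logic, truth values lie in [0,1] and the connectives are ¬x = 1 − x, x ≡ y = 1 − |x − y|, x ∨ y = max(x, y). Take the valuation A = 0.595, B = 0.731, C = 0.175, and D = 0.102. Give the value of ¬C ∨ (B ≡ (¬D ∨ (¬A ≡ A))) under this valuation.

¬C = 1 − 0.175 = 0.825
¬D = 1 − 0.102 = 0.898
¬A = 1 − 0.595 = 0.405
¬A ≡ A = 1 − |0.405 − 0.595| = 1 − 0.190 = 0.810
¬D ∨ (¬A ≡ A) = max(0.898, 0.810) = 0.898
B ≡ (¬D ∨ (¬A ≡ A)) = 1 − |0.731 − 0.898| = 1 − 0.167 = 0.833
¬C ∨ (B ≡ (¬D ∨ (¬A ≡ A))) = max(0.825, 0.833) = 0.833

0.833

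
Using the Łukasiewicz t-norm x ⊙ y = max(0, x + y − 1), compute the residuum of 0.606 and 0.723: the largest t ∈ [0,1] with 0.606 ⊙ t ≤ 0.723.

The residuum of the Łukasiewicz t-norm gives the supremum: min(1, 1 − 0.606 + 0.723).
1 − 0.606 + 0.723 = 1.117, so t = min(1, 1.117) = 1.000.
Check: 0.606 ⊙ 1.000 = max(0, 0.606) = 0.606 ≤ 0.723.

1.000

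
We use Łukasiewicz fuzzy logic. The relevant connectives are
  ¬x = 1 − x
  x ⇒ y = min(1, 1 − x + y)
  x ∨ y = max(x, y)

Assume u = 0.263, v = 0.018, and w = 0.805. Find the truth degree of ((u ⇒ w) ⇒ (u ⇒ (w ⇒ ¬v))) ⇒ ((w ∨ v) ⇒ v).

0.213

u ⇒ w = min(1, 1 − 0.263 + 0.805) = min(1, 1.542) = 1.000
¬v = 1 − 0.018 = 0.982
w ⇒ ¬v = min(1, 1 − 0.805 + 0.982) = min(1, 1.177) = 1.000
u ⇒ (w ⇒ ¬v) = min(1, 1 − 0.263 + 1.000) = min(1, 1.737) = 1.000
(u ⇒ w) ⇒ (u ⇒ (w ⇒ ¬v)) = min(1, 1 − 1.000 + 1.000) = min(1, 1.000) = 1.000
w ∨ v = max(0.805, 0.018) = 0.805
(w ∨ v) ⇒ v = min(1, 1 − 0.805 + 0.018) = min(1, 0.213) = 0.213
((u ⇒ w) ⇒ (u ⇒ (w ⇒ ¬v))) ⇒ ((w ∨ v) ⇒ v) = min(1, 1 − 1.000 + 0.213) = min(1, 0.213) = 0.213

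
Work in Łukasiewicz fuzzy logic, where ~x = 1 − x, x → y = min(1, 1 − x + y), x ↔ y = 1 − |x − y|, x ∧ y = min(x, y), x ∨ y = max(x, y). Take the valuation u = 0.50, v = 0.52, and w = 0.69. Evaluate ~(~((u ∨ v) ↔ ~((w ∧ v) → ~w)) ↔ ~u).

0.19

u ∨ v = max(0.50, 0.52) = 0.52
w ∧ v = min(0.69, 0.52) = 0.52
~w = 1 − 0.69 = 0.31
(w ∧ v) → ~w = min(1, 1 − 0.52 + 0.31) = min(1, 0.79) = 0.79
~((w ∧ v) → ~w) = 1 − 0.79 = 0.21
(u ∨ v) ↔ ~((w ∧ v) → ~w) = 1 − |0.52 − 0.21| = 1 − 0.31 = 0.69
~((u ∨ v) ↔ ~((w ∧ v) → ~w)) = 1 − 0.69 = 0.31
~u = 1 − 0.50 = 0.50
~((u ∨ v) ↔ ~((w ∧ v) → ~w)) ↔ ~u = 1 − |0.31 − 0.50| = 1 − 0.19 = 0.81
~(~((u ∨ v) ↔ ~((w ∧ v) → ~w)) ↔ ~u) = 1 − 0.81 = 0.19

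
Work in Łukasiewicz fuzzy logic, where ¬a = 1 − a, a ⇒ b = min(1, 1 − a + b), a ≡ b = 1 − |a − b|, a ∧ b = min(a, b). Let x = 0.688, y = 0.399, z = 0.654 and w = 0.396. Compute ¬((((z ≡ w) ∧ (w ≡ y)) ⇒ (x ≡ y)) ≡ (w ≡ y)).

z ≡ w = 1 − |0.654 − 0.396| = 1 − 0.258 = 0.742
w ≡ y = 1 − |0.396 − 0.399| = 1 − 0.003 = 0.997
(z ≡ w) ∧ (w ≡ y) = min(0.742, 0.997) = 0.742
x ≡ y = 1 − |0.688 − 0.399| = 1 − 0.289 = 0.711
((z ≡ w) ∧ (w ≡ y)) ⇒ (x ≡ y) = min(1, 1 − 0.742 + 0.711) = min(1, 0.969) = 0.969
(((z ≡ w) ∧ (w ≡ y)) ⇒ (x ≡ y)) ≡ (w ≡ y) = 1 − |0.969 − 0.997| = 1 − 0.028 = 0.972
¬((((z ≡ w) ∧ (w ≡ y)) ⇒ (x ≡ y)) ≡ (w ≡ y)) = 1 − 0.972 = 0.028

0.028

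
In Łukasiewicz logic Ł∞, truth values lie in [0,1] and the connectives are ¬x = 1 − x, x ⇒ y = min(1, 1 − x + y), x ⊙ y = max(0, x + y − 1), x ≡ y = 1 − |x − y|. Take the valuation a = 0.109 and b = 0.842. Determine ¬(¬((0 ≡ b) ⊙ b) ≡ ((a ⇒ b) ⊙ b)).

0.158

0 ≡ b = 1 − |0.000 − 0.842| = 1 − 0.842 = 0.158
(0 ≡ b) ⊙ b = max(0, 0.158 + 0.842 − 1) = max(0, 0.000) = 0.000
¬((0 ≡ b) ⊙ b) = 1 − 0.000 = 1.000
a ⇒ b = min(1, 1 − 0.109 + 0.842) = min(1, 1.733) = 1.000
(a ⇒ b) ⊙ b = max(0, 1.000 + 0.842 − 1) = max(0, 0.842) = 0.842
¬((0 ≡ b) ⊙ b) ≡ ((a ⇒ b) ⊙ b) = 1 − |1.000 − 0.842| = 1 − 0.158 = 0.842
¬(¬((0 ≡ b) ⊙ b) ≡ ((a ⇒ b) ⊙ b)) = 1 − 0.842 = 0.158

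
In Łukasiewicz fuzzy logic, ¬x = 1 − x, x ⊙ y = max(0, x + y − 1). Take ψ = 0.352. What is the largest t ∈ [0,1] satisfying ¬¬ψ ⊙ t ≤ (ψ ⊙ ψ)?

0.648

¬ψ = 1 − 0.352 = 0.648
¬¬ψ = 1 − 0.648 = 0.352
So the left factor is ¬¬ψ = 0.352.
ψ ⊙ ψ = max(0, 0.352 + 0.352 − 1) = max(0, -0.296) = 0.000
So the right-hand bound is ψ ⊙ ψ = 0.000.
The residuum of the Łukasiewicz t-norm gives the supremum: min(1, 1 − 0.352 + 0.000).
1 − 0.352 + 0.000 = 0.648, so t = min(1, 0.648) = 0.648.
Check: 0.352 ⊙ 0.648 = max(0, 0.000) = 0.000 ≤ 0.000.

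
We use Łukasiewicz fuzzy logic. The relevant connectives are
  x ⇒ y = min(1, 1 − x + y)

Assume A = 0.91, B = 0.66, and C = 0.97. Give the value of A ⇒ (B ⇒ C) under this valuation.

1.00

B ⇒ C = min(1, 1 − 0.66 + 0.97) = min(1, 1.31) = 1.00
A ⇒ (B ⇒ C) = min(1, 1 − 0.91 + 1.00) = min(1, 1.09) = 1.00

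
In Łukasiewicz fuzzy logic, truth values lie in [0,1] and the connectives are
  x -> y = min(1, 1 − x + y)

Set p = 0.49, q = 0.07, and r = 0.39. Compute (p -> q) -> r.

p -> q = min(1, 1 − 0.49 + 0.07) = min(1, 0.58) = 0.58
(p -> q) -> r = min(1, 1 − 0.58 + 0.39) = min(1, 0.81) = 0.81

0.81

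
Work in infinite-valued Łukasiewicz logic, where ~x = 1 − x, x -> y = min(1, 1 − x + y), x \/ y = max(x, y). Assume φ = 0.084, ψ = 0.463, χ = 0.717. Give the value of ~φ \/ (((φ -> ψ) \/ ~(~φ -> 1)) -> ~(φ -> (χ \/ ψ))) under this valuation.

0.916

~φ = 1 − 0.084 = 0.916
φ -> ψ = min(1, 1 − 0.084 + 0.463) = min(1, 1.379) = 1.000
~φ -> 1 = min(1, 1 − 0.916 + 1.000) = min(1, 1.084) = 1.000
~(~φ -> 1) = 1 − 1.000 = 0.000
(φ -> ψ) \/ ~(~φ -> 1) = max(1.000, 0.000) = 1.000
χ \/ ψ = max(0.717, 0.463) = 0.717
φ -> (χ \/ ψ) = min(1, 1 − 0.084 + 0.717) = min(1, 1.633) = 1.000
~(φ -> (χ \/ ψ)) = 1 − 1.000 = 0.000
((φ -> ψ) \/ ~(~φ -> 1)) -> ~(φ -> (χ \/ ψ)) = min(1, 1 − 1.000 + 0.000) = min(1, 0.000) = 0.000
~φ \/ (((φ -> ψ) \/ ~(~φ -> 1)) -> ~(φ -> (χ \/ ψ))) = max(0.916, 0.000) = 0.916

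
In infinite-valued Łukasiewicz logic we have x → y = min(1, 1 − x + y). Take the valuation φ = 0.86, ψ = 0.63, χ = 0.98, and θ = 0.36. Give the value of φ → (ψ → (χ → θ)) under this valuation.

χ → θ = min(1, 1 − 0.98 + 0.36) = min(1, 0.38) = 0.38
ψ → (χ → θ) = min(1, 1 − 0.63 + 0.38) = min(1, 0.75) = 0.75
φ → (ψ → (χ → θ)) = min(1, 1 − 0.86 + 0.75) = min(1, 0.89) = 0.89

0.89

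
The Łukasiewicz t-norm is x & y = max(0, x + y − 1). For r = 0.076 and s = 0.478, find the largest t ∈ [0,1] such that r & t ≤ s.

The residuum of the Łukasiewicz t-norm gives the supremum: min(1, 1 − 0.076 + 0.478).
1 − 0.076 + 0.478 = 1.402, so t = min(1, 1.402) = 1.000.
Check: 0.076 & 1.000 = max(0, 0.076) = 0.076 ≤ 0.478.

1.000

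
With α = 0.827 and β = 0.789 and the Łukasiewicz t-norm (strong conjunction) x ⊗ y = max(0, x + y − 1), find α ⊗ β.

α ⊗ β = max(0, 0.827 + 0.789 − 1) = max(0, 0.616) = 0.616
For comparison, the Gödel (minimum) t-norm min(x, y) would give 0.789.

0.616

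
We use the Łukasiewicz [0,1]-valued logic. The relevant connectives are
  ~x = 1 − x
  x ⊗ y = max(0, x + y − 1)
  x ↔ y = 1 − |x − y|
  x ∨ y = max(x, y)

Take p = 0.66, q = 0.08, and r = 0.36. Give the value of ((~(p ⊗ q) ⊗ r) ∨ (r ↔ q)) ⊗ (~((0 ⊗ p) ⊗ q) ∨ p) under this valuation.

0.72

p ⊗ q = max(0, 0.66 + 0.08 − 1) = max(0, -0.26) = 0.00
~(p ⊗ q) = 1 − 0.00 = 1.00
~(p ⊗ q) ⊗ r = max(0, 1.00 + 0.36 − 1) = max(0, 0.36) = 0.36
r ↔ q = 1 − |0.36 − 0.08| = 1 − 0.28 = 0.72
(~(p ⊗ q) ⊗ r) ∨ (r ↔ q) = max(0.36, 0.72) = 0.72
0 ⊗ p = max(0, 0.00 + 0.66 − 1) = max(0, -0.34) = 0.00
(0 ⊗ p) ⊗ q = max(0, 0.00 + 0.08 − 1) = max(0, -0.92) = 0.00
~((0 ⊗ p) ⊗ q) = 1 − 0.00 = 1.00
~((0 ⊗ p) ⊗ q) ∨ p = max(1.00, 0.66) = 1.00
((~(p ⊗ q) ⊗ r) ∨ (r ↔ q)) ⊗ (~((0 ⊗ p) ⊗ q) ∨ p) = max(0, 0.72 + 1.00 − 1) = max(0, 0.72) = 0.72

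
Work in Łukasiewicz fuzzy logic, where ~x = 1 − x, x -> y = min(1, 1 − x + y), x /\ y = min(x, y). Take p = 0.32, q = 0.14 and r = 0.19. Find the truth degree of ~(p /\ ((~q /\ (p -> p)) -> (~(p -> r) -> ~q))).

~q = 1 − 0.14 = 0.86
p -> p = min(1, 1 − 0.32 + 0.32) = min(1, 1.00) = 1.00
~q /\ (p -> p) = min(0.86, 1.00) = 0.86
p -> r = min(1, 1 − 0.32 + 0.19) = min(1, 0.87) = 0.87
~(p -> r) = 1 − 0.87 = 0.13
~(p -> r) -> ~q = min(1, 1 − 0.13 + 0.86) = min(1, 1.73) = 1.00
(~q /\ (p -> p)) -> (~(p -> r) -> ~q) = min(1, 1 − 0.86 + 1.00) = min(1, 1.14) = 1.00
p /\ ((~q /\ (p -> p)) -> (~(p -> r) -> ~q)) = min(0.32, 1.00) = 0.32
~(p /\ ((~q /\ (p -> p)) -> (~(p -> r) -> ~q))) = 1 − 0.32 = 0.68

0.68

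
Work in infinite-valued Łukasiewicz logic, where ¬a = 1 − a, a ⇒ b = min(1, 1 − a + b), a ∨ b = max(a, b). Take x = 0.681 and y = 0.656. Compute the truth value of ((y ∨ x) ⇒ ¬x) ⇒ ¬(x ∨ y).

y ∨ x = max(0.656, 0.681) = 0.681
¬x = 1 − 0.681 = 0.319
(y ∨ x) ⇒ ¬x = min(1, 1 − 0.681 + 0.319) = min(1, 0.638) = 0.638
x ∨ y = max(0.681, 0.656) = 0.681
¬(x ∨ y) = 1 − 0.681 = 0.319
((y ∨ x) ⇒ ¬x) ⇒ ¬(x ∨ y) = min(1, 1 − 0.638 + 0.319) = min(1, 0.681) = 0.681

0.681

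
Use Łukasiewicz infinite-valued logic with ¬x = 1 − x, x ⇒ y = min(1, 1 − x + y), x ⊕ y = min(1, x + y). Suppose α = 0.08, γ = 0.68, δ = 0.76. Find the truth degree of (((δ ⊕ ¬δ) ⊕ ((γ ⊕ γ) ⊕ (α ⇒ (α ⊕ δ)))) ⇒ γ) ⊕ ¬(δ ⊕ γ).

0.68

¬δ = 1 − 0.76 = 0.24
δ ⊕ ¬δ = min(1, 0.76 + 0.24) = min(1, 1.00) = 1.00
γ ⊕ γ = min(1, 0.68 + 0.68) = min(1, 1.36) = 1.00
α ⊕ δ = min(1, 0.08 + 0.76) = min(1, 0.84) = 0.84
α ⇒ (α ⊕ δ) = min(1, 1 − 0.08 + 0.84) = min(1, 1.76) = 1.00
(γ ⊕ γ) ⊕ (α ⇒ (α ⊕ δ)) = min(1, 1.00 + 1.00) = min(1, 2.00) = 1.00
(δ ⊕ ¬δ) ⊕ ((γ ⊕ γ) ⊕ (α ⇒ (α ⊕ δ))) = min(1, 1.00 + 1.00) = min(1, 2.00) = 1.00
((δ ⊕ ¬δ) ⊕ ((γ ⊕ γ) ⊕ (α ⇒ (α ⊕ δ)))) ⇒ γ = min(1, 1 − 1.00 + 0.68) = min(1, 0.68) = 0.68
δ ⊕ γ = min(1, 0.76 + 0.68) = min(1, 1.44) = 1.00
¬(δ ⊕ γ) = 1 − 1.00 = 0.00
(((δ ⊕ ¬δ) ⊕ ((γ ⊕ γ) ⊕ (α ⇒ (α ⊕ δ)))) ⇒ γ) ⊕ ¬(δ ⊕ γ) = min(1, 0.68 + 0.00) = min(1, 0.68) = 0.68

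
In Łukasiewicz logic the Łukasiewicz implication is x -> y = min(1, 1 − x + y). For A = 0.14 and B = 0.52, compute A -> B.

A -> B = min(1, 1 − 0.14 + 0.52) = min(1, 1.38) = 1.00
For comparison, the Gödel implication (1 if x ≤ y else y) would give 1.00.

1.00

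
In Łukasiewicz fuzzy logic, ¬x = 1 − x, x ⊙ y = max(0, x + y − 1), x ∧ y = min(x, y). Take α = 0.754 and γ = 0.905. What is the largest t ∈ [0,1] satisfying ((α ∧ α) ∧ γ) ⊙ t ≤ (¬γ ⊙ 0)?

α ∧ α = min(0.754, 0.754) = 0.754
(α ∧ α) ∧ γ = min(0.754, 0.905) = 0.754
So the left factor is (α ∧ α) ∧ γ = 0.754.
¬γ = 1 − 0.905 = 0.095
¬γ ⊙ 0 = max(0, 0.095 + 0.000 − 1) = max(0, -0.905) = 0.000
So the right-hand bound is ¬γ ⊙ 0 = 0.000.
The residuum of the Łukasiewicz t-norm gives the supremum: min(1, 1 − 0.754 + 0.000).
1 − 0.754 + 0.000 = 0.246, so t = min(1, 0.246) = 0.246.
Check: 0.754 ⊙ 0.246 = max(0, 0.000) = 0.000 ≤ 0.000.

0.246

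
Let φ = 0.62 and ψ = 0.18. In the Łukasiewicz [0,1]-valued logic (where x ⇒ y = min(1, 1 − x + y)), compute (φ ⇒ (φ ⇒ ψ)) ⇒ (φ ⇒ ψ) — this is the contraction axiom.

0.62

φ ⇒ ψ = min(1, 1 − 0.62 + 0.18) = min(1, 0.56) = 0.56
φ ⇒ (φ ⇒ ψ) = min(1, 1 − 0.62 + 0.56) = min(1, 0.94) = 0.94
(φ ⇒ (φ ⇒ ψ)) ⇒ (φ ⇒ ψ) = min(1, 1 − 0.94 + 0.56) = min(1, 0.62) = 0.62
(The value 0.62 < 1 shows this instance is not satisfied; fails in Ł∞ (the t-norm is not idempotent).)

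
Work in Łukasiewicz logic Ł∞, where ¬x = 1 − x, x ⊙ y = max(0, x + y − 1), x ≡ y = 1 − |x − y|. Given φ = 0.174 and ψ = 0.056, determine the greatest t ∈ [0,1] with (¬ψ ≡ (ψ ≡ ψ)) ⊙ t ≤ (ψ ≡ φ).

¬ψ = 1 − 0.056 = 0.944
ψ ≡ ψ = 1 − |0.056 − 0.056| = 1 − 0.000 = 1.000
¬ψ ≡ (ψ ≡ ψ) = 1 − |0.944 − 1.000| = 1 − 0.056 = 0.944
So the left factor is ¬ψ ≡ (ψ ≡ ψ) = 0.944.
ψ ≡ φ = 1 − |0.056 − 0.174| = 1 − 0.118 = 0.882
So the right-hand bound is ψ ≡ φ = 0.882.
The residuum of the Łukasiewicz t-norm gives the supremum: min(1, 1 − 0.944 + 0.882).
1 − 0.944 + 0.882 = 0.938, so t = min(1, 0.938) = 0.938.
Check: 0.944 ⊙ 0.938 = max(0, 0.882) = 0.882 ≤ 0.882.

0.938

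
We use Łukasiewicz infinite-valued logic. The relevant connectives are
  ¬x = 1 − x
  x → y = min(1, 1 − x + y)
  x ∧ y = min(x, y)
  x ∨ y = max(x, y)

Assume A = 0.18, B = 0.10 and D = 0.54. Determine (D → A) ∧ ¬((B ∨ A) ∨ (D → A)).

D → A = min(1, 1 − 0.54 + 0.18) = min(1, 0.64) = 0.64
B ∨ A = max(0.10, 0.18) = 0.18
(B ∨ A) ∨ (D → A) = max(0.18, 0.64) = 0.64
¬((B ∨ A) ∨ (D → A)) = 1 − 0.64 = 0.36
(D → A) ∧ ¬((B ∨ A) ∨ (D → A)) = min(0.64, 0.36) = 0.36

0.36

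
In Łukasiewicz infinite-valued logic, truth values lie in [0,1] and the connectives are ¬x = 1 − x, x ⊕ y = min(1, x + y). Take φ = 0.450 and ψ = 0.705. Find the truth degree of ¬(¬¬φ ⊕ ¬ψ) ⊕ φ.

0.705

¬φ = 1 − 0.450 = 0.550
¬¬φ = 1 − 0.550 = 0.450
¬ψ = 1 − 0.705 = 0.295
¬¬φ ⊕ ¬ψ = min(1, 0.450 + 0.295) = min(1, 0.745) = 0.745
¬(¬¬φ ⊕ ¬ψ) = 1 − 0.745 = 0.255
¬(¬¬φ ⊕ ¬ψ) ⊕ φ = min(1, 0.255 + 0.450) = min(1, 0.705) = 0.705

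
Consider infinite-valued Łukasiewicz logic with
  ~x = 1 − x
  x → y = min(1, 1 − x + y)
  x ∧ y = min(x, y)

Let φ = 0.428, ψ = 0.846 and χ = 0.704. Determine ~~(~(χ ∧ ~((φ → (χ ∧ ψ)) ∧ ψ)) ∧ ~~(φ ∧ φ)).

0.428

χ ∧ ψ = min(0.704, 0.846) = 0.704
φ → (χ ∧ ψ) = min(1, 1 − 0.428 + 0.704) = min(1, 1.276) = 1.000
(φ → (χ ∧ ψ)) ∧ ψ = min(1.000, 0.846) = 0.846
~((φ → (χ ∧ ψ)) ∧ ψ) = 1 − 0.846 = 0.154
χ ∧ ~((φ → (χ ∧ ψ)) ∧ ψ) = min(0.704, 0.154) = 0.154
~(χ ∧ ~((φ → (χ ∧ ψ)) ∧ ψ)) = 1 − 0.154 = 0.846
φ ∧ φ = min(0.428, 0.428) = 0.428
~(φ ∧ φ) = 1 − 0.428 = 0.572
~~(φ ∧ φ) = 1 − 0.572 = 0.428
~(χ ∧ ~((φ → (χ ∧ ψ)) ∧ ψ)) ∧ ~~(φ ∧ φ) = min(0.846, 0.428) = 0.428
~(~(χ ∧ ~((φ → (χ ∧ ψ)) ∧ ψ)) ∧ ~~(φ ∧ φ)) = 1 − 0.428 = 0.572
~~(~(χ ∧ ~((φ → (χ ∧ ψ)) ∧ ψ)) ∧ ~~(φ ∧ φ)) = 1 − 0.572 = 0.428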